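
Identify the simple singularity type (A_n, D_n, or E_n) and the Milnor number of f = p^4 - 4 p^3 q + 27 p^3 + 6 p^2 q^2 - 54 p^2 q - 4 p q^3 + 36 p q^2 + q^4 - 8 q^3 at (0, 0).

The Hessian of f at 0 has rank 0. Corank 2; j^3 = (3*p - 2*q)^3 is a perfect cube, so E-series; the 4-jet and mu = 6 give E_6.

Type E_6, Milnor number mu = 6.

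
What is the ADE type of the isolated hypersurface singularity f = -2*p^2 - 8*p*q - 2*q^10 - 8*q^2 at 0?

A_{9}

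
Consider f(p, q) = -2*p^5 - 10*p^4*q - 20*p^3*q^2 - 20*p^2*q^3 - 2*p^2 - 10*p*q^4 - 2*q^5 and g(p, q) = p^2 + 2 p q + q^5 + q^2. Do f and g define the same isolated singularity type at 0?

The Hessian of f at 0 has rank 1. Corank 1: A-series; mu = 4 gives A_4. The Hessian of g at 0 has rank 1. Corank 1: A-series; mu = 4 gives A_4. Both have type A_4, hence right-equivalent.

Yes.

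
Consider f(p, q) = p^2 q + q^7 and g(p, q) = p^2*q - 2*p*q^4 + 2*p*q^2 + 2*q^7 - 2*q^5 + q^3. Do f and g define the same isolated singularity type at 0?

The Hessian of f at 0 has rank 0. Corank 2; j^3 = p^2*q has shape L^2 M (L != M), so D-series; mu = 8 gives D_8. The Hessian of g at 0 has rank 0. Corank 2; j^3 = q*(p + q)^2 has shape L^2 M (L != M), so D-series; mu = 8 gives D_8. Both have type D_8, hence right-equivalent.

Yes.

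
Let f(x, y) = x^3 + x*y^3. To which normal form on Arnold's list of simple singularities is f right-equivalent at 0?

The Hessian of f at 0 is [[0, 0], [0, 0]] with rank 0, so corank 2. A Groebner basis of the Jacobian ideal J(f) in C{x,y} is {x^3, x*y^2, 3*x^2 + y^3}; counting standard monomials gives mu = 7. Corank 2; j^3 = x^3 is a perfect cube, so E-series; the 4-jet and mu = 7 give E_7.

E_{7}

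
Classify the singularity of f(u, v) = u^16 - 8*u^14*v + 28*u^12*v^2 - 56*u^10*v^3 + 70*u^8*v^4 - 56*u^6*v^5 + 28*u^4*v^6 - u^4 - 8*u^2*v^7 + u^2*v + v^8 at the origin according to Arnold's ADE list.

D_9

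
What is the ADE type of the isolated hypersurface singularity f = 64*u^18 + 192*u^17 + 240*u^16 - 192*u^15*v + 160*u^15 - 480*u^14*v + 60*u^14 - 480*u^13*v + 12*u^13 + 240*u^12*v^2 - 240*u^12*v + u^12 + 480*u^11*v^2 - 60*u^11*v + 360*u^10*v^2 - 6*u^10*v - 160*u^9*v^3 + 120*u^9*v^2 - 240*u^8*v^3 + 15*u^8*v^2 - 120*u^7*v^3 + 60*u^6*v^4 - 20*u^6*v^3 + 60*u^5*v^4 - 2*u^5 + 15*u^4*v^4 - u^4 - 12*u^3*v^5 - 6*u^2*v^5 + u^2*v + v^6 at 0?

The Hessian of f at 0 has rank 0. Corank 2; j^3 = u^2*v has shape L^2 M (L != M), so D-series; mu = 7 gives D_7.

D7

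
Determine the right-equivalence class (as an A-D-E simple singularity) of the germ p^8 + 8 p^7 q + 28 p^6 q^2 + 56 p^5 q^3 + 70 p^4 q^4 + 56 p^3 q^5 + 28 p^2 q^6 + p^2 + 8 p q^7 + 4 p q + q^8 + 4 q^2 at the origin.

The Hessian of f at 0 is [[2, 4], [4, 8]] with rank 1, so corank 1. A Groebner basis of the Jacobian ideal J(f) in C{p,q} is {q^7, p + 2*q}; counting standard monomials gives mu = 7. Corank 1: A-series; mu = 7 gives A_7.

A7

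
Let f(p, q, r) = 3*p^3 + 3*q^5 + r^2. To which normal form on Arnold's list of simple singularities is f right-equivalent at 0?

The Hessian of f at 0 has rank 1. Corank 2; j^3 = 3*p^3 is a perfect cube, so E-series; the 5-jet and mu = 8 give E_8.

E8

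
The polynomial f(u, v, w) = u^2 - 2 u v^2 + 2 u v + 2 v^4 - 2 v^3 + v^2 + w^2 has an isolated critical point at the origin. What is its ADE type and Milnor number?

The Hessian of f at 0 is [[2, 2, 0], [2, 2, 0], [0, 0, 2]] with rank 2, so corank 1. A Groebner basis of the Jacobian ideal J(f) in C{u,v,w} is {u^2 - u - v, u*v + u + v, -u + v^2 - v, w}; counting standard monomials gives mu = 3. Corank 1: A-series; mu = 3 gives A_3.

Type A_3, Milnor number mu = 3.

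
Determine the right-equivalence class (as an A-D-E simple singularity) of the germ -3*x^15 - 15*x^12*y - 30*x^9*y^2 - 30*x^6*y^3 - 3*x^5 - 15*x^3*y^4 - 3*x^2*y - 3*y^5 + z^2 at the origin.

D_{6}

The Hessian of f at 0 is [[0, 0, 0], [0, 0, 0], [0, 0, 2]] with rank 1, so corank 2. A Groebner basis of the Jacobian ideal J(f) in C{x,y,z} is {x^2/5 + y^4, x^3, x*y, z}; counting standard monomials gives mu = 6. Corank 2; j^3 = -3*x^2*y has shape L^2 M (L != M), so D-series; mu = 6 gives D_6.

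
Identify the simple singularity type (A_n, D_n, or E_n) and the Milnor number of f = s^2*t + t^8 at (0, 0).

Type D_9, Milnor number mu = 9.

The Hessian of f at 0 is [[0, 0], [0, 0]] with rank 0, so corank 2. A Groebner basis of the Jacobian ideal J(f) in C{s,t} is {s^2/8 + t^7, s^3, s*t}; counting standard monomials gives mu = 9. Corank 2; j^3 = s^2*t has shape L^2 M (L != M), so D-series; mu = 9 gives D_9.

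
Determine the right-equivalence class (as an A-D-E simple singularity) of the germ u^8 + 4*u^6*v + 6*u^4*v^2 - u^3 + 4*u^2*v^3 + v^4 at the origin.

The Hessian of f at 0 is [[0, 0], [0, 0]] with rank 0, so corank 2. A Groebner basis of the Jacobian ideal J(f) in C{u,v} is {v^3, u^2}; counting standard monomials gives mu = 6. Corank 2; j^3 = -u^3 is a perfect cube, so E-series; the 4-jet and mu = 6 give E_6.

E6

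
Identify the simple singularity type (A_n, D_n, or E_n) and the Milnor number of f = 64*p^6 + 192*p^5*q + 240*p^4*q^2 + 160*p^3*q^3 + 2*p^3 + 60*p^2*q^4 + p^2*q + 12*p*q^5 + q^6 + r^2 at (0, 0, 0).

Type D_7, Milnor number mu = 7.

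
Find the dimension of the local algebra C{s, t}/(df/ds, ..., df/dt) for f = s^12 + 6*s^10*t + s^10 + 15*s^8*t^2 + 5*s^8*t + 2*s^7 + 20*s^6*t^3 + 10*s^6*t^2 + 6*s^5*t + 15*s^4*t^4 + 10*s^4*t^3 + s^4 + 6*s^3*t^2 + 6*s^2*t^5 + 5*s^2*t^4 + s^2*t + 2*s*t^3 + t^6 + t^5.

7

The Hessian of f at 0 has rank 0. Corank 2; j^3 = s^2*t has shape L^2 M (L != M), so D-series; mu = 7 gives D_7.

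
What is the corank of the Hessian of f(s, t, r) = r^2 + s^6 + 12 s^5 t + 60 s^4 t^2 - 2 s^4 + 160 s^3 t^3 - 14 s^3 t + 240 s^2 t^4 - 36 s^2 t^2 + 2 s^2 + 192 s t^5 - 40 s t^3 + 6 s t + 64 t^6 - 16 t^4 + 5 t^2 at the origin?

0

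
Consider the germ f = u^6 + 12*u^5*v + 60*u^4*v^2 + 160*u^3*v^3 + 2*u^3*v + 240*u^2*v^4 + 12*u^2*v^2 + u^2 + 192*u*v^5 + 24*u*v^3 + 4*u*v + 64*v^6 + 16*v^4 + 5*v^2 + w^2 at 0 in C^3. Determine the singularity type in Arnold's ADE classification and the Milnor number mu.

Type A1, Milnor number mu = 1.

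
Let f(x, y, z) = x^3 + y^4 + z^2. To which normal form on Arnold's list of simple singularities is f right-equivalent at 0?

E_6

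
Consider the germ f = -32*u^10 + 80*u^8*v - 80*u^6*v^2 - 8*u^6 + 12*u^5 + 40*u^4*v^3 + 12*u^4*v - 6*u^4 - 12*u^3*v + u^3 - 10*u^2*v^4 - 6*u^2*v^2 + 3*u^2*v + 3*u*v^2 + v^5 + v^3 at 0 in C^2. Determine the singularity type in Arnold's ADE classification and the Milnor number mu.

Type E8, Milnor number mu = 8.

The Hessian of f at 0 has rank 0. Corank 2; j^3 = (u + v)^3 is a perfect cube, so E-series; the 5-jet and mu = 8 give E_8.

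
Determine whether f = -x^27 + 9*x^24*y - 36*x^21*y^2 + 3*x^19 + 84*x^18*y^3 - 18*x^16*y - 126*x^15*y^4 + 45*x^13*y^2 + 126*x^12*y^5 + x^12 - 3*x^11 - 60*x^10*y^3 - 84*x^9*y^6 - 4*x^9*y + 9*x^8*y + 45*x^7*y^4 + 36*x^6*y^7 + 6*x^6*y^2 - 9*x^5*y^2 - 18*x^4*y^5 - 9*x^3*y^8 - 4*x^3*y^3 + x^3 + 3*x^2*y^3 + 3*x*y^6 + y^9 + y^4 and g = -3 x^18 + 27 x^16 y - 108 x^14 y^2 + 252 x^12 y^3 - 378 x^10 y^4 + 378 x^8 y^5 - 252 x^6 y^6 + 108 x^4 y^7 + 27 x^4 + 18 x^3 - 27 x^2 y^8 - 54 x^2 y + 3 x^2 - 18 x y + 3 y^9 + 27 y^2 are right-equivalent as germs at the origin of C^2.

The Hessian of f at 0 is [[0, 0], [0, 0]] with rank 0, so corank 2. A Groebner basis of the Jacobian ideal J(f) in C{x,y} is {y^3, x^2}; counting standard monomials gives mu = 6. Corank 2; j^3 = x^3 is a perfect cube, so E-series; the 4-jet and mu = 6 give E_6. The Hessian of g at 0 is [[6, -18], [-18, 54]] with rank 1, so corank 1. A Groebner basis of the Jacobian ideal J(g) in C{x,y} is {-7*x*y^2/81 - 2*x*y/243 - 7*x/39366 + y^5 - 5*y^4/18 + 10*y^3/81 + 29*y^2/1458 + 7*y/13122, x*y^3 + 5*x*y^2/18 + x*y/54 + x/2916 - 3*y^4/4 - y^3/2 - 5*y^2/108 - y/972, x^2 + x/3 - y}; counting standard monomials gives mu = 8. Corank 1: A-series; mu = 8 gives A_8. f is E_6 but g is A_8, hence not right-equivalent.

No.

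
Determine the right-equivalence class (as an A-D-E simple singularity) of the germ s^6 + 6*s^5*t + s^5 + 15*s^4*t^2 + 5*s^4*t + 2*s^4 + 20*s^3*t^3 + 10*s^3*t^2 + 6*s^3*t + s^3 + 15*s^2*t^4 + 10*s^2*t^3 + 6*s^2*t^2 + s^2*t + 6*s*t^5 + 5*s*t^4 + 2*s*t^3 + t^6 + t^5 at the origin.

D_7

The Hessian of f at 0 has rank 0. Corank 2; j^3 = s^2*(s + t) has shape L^2 M (L != M), so D-series; mu = 7 gives D_7.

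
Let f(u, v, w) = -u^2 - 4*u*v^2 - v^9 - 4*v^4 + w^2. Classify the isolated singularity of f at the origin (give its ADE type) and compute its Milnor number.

Type A8, Milnor number mu = 8.

The Hessian of f at 0 has rank 2. Corank 1: A-series; mu = 8 gives A_8.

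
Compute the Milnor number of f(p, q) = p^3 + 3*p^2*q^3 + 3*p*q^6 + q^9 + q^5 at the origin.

8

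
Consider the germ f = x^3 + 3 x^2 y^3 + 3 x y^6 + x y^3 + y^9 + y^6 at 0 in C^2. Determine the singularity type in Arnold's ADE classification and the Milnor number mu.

Type E_7, Milnor number mu = 7.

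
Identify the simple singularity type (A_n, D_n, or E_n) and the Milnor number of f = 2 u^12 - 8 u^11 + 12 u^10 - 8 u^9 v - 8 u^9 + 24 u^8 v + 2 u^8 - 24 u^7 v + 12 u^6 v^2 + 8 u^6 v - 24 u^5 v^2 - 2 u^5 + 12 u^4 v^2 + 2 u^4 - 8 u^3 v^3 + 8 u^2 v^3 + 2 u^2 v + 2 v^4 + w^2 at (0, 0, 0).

The Hessian of f at 0 has rank 1. Corank 2; j^3 = 2*u^2*v has shape L^2 M (L != M), so D-series; mu = 5 gives D_5.

Type D5, Milnor number mu = 5.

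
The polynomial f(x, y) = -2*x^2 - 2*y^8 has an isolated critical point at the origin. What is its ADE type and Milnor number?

The Hessian of f at 0 has rank 1. Corank 1: A-series; mu = 7 gives A_7.

Type A7, Milnor number mu = 7.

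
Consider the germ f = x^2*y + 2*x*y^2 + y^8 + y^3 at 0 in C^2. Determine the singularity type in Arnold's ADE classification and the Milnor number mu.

Type D_9, Milnor number mu = 9.

The Hessian of f at 0 has rank 0. Corank 2; j^3 = y*(x + y)^2 has shape L^2 M (L != M), so D-series; mu = 9 gives D_9.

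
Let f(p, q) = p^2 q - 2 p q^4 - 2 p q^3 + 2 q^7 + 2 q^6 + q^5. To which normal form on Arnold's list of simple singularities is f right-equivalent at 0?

D_{8}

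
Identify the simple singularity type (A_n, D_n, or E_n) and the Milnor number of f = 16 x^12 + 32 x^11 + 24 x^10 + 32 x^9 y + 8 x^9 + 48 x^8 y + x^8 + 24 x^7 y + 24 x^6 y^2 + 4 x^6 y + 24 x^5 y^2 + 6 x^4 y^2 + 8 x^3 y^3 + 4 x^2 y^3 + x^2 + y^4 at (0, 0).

Type A_{3}, Milnor number mu = 3.

The Hessian of f at 0 is [[2, 0], [0, 0]] with rank 1, so corank 1. A Groebner basis of the Jacobian ideal J(f) in C{x,y} is {y^3, x}; counting standard monomials gives mu = 3. Corank 1: A-series; mu = 3 gives A_3.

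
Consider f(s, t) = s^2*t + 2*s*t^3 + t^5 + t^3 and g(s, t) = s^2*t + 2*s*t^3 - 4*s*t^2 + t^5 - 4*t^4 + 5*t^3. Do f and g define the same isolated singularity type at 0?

Yes.

The Hessian of f at 0 has rank 0. Corank 2; j^3 = t*(s^2 + t^2) splits into three distinct lines over C (the quadratic factor has nonzero discriminant), so D_4. The Hessian of g at 0 has rank 0. Corank 2; j^3 = t*(s^2 - 4*s*t + 5*t^2) splits into three distinct lines over C (the quadratic factor has nonzero discriminant), so D_4. Both have type D_4, hence right-equivalent.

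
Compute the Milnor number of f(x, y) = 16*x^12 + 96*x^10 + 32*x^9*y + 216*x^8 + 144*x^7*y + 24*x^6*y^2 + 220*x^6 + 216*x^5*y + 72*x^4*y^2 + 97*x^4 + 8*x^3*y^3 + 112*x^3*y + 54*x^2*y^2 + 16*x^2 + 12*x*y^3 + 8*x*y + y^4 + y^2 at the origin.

3

The Hessian of f at 0 is [[32, 8], [8, 2]] with rank 1, so corank 1. A Groebner basis of the Jacobian ideal J(f) in C{x,y} is {y^3, x + y/4}; counting standard monomials gives mu = 3. Corank 1: A-series; mu = 3 gives A_3.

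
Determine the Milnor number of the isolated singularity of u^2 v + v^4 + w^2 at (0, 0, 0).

The Hessian of f at 0 has rank 1. Corank 2; j^3 = u^2*v has shape L^2 M (L != M), so D-series; mu = 5 gives D_5.

5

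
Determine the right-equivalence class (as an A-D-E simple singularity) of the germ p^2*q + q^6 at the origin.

D7

The Hessian of f at 0 is [[0, 0], [0, 0]] with rank 0, so corank 2. A Groebner basis of the Jacobian ideal J(f) in C{p,q} is {p^2/6 + q^5, p^3, p*q}; counting standard monomials gives mu = 7. Corank 2; j^3 = p^2*q has shape L^2 M (L != M), so D-series; mu = 7 gives D_7.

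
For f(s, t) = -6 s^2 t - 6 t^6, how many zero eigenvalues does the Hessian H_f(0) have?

Hessian at 0 has rank 0.

2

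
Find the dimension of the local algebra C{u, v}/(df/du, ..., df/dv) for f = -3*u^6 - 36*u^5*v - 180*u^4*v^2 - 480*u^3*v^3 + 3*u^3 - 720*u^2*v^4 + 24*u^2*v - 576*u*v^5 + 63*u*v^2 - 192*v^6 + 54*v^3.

7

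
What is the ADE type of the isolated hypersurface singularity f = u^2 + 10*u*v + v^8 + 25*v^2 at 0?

The Hessian of f at 0 is [[2, 10], [10, 50]] with rank 1, so corank 1. A Groebner basis of the Jacobian ideal J(f) in C{u,v} is {v^7, u + 5*v}; counting standard monomials gives mu = 7. Corank 1: A-series; mu = 7 gives A_7.

A7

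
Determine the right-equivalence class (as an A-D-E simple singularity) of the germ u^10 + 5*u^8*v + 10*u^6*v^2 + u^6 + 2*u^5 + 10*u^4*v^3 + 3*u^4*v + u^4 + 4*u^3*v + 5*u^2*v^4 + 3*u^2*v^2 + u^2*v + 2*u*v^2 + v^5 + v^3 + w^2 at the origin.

The Hessian of f at 0 has rank 1. Corank 2; j^3 = v*(u + v)^2 has shape L^2 M (L != M), so D-series; mu = 6 gives D_6.

D_{6}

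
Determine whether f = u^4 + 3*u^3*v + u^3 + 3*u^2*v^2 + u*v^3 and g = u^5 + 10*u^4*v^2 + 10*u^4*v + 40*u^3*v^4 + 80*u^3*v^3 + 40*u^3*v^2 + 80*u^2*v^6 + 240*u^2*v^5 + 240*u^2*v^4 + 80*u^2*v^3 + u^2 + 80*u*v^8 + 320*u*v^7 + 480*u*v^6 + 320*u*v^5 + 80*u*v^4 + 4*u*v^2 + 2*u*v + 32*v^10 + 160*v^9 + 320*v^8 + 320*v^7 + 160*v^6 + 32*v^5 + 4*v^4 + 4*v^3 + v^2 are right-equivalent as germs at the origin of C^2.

No.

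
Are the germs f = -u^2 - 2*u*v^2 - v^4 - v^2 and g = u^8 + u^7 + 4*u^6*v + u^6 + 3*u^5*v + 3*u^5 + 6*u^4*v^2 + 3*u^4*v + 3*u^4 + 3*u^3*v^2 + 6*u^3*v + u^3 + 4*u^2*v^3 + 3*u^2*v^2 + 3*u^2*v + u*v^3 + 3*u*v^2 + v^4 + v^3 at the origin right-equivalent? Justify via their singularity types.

No.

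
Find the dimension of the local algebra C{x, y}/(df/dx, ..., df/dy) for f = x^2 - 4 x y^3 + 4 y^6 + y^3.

2

The Hessian of f at 0 has rank 1. Corank 1: A-series; mu = 2 gives A_2.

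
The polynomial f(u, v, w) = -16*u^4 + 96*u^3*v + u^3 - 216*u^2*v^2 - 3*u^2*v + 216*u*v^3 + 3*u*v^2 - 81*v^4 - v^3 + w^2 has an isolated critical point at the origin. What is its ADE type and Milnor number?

Type E_{6}, Milnor number mu = 6.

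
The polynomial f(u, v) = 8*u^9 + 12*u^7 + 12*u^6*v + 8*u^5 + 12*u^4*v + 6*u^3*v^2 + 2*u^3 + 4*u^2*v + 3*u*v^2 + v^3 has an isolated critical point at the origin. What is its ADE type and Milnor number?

Type D4, Milnor number mu = 4.

The Hessian of f at 0 is [[0, 0], [0, 0]] with rank 0, so corank 2. A Groebner basis of the Jacobian ideal J(f) in C{u,v} is {v^3, u^2 - 3*v^2/2, u*v + 3*v^2/2}; counting standard monomials gives mu = 4. Corank 2; j^3 = (u + v)*(2*u^2 + 2*u*v + v^2) splits into three distinct lines over C (the quadratic factor has nonzero discriminant), so D_4.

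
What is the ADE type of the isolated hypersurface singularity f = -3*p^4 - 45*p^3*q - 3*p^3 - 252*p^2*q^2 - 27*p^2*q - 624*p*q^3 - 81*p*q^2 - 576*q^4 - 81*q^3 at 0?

The Hessian of f at 0 is [[0, 0], [0, 0]] with rank 0, so corank 2. A Groebner basis of the Jacobian ideal J(f) in C{p,q} is {3*p^2 + 18*p*q + q^4 + q^3 + 27*q^2, p^3 + 63*p^2 + 378*p*q + 48*q^3 + 567*q^2, p^2*q - 13*p^2 - 78*p*q - 40*q^3/3 - 117*q^2, 2*p^2 + p*q^2 + 12*p*q + 11*q^3/3 + 18*q^2}; counting standard monomials gives mu = 7. Corank 2; j^3 = -3*(p + 3*q)^3 is a perfect cube, so E-series; the 4-jet and mu = 7 give E_7.

E7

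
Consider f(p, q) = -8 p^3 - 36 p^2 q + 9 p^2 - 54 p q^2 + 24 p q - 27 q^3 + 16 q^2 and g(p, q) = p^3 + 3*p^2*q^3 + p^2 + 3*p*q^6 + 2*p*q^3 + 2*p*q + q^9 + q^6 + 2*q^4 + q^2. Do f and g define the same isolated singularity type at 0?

Yes.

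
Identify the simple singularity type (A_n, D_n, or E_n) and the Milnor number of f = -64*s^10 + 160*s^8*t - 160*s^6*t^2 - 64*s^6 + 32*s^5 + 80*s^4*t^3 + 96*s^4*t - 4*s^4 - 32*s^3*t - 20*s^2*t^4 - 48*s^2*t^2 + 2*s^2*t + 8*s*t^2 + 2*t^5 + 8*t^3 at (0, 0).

Type D_{6}, Milnor number mu = 6.

The Hessian of f at 0 has rank 0. Corank 2; j^3 = 2*t*(s + 2*t)^2 has shape L^2 M (L != M), so D-series; mu = 6 gives D_6.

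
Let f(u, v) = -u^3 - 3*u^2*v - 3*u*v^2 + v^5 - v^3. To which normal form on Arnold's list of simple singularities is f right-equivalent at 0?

The Hessian of f at 0 has rank 0. Corank 2; j^3 = -(u + v)^3 is a perfect cube, so E-series; the 5-jet and mu = 8 give E_8.

E8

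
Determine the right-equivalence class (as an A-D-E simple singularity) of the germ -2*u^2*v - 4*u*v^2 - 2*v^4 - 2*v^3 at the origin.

The Hessian of f at 0 has rank 0. Corank 2; j^3 = -2*v*(u + v)^2 has shape L^2 M (L != M), so D-series; mu = 5 gives D_5.

D_{5}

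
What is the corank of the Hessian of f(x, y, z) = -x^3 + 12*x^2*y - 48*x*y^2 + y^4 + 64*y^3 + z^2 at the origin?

The Hessian at 0 is [[0, 0, 0], [0, 0, 0], [0, 0, 2]] of rank 1; hence corank 2.

2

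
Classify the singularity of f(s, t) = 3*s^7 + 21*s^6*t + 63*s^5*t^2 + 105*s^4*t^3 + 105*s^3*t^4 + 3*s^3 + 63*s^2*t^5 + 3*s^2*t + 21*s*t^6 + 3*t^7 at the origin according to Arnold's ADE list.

The Hessian of f at 0 is [[0, 0], [0, 0]] with rank 0, so corank 2. A Groebner basis of the Jacobian ideal J(f) in C{s,t} is {-s*t/7 + t^6, s*t^2, s^2 + s*t}; counting standard monomials gives mu = 8. Corank 2; j^3 = 3*s^2*(s + t) has shape L^2 M (L != M), so D-series; mu = 8 gives D_8.

D_8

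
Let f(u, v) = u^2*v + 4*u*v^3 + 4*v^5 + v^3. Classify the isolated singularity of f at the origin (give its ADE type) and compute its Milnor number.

The Hessian of f at 0 is [[0, 0], [0, 0]] with rank 0, so corank 2. A Groebner basis of the Jacobian ideal J(f) in C{u,v} is {v^3, u^2 + 3*v^2, u*v}; counting standard monomials gives mu = 4. Corank 2; j^3 = v*(u^2 + v^2) splits into three distinct lines over C (the quadratic factor has nonzero discriminant), so D_4.

Type D_{4}, Milnor number mu = 4.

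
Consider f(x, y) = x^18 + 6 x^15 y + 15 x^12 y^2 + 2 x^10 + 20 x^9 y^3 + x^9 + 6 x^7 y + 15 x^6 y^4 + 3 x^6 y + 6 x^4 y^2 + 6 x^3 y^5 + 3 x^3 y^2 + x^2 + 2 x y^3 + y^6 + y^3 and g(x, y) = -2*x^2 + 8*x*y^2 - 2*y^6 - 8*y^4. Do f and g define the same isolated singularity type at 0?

No.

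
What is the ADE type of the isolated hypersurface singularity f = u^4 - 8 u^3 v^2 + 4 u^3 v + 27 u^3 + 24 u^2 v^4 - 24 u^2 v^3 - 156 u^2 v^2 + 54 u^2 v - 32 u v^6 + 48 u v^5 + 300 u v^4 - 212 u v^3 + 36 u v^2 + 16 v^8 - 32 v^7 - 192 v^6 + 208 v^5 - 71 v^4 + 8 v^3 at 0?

E_6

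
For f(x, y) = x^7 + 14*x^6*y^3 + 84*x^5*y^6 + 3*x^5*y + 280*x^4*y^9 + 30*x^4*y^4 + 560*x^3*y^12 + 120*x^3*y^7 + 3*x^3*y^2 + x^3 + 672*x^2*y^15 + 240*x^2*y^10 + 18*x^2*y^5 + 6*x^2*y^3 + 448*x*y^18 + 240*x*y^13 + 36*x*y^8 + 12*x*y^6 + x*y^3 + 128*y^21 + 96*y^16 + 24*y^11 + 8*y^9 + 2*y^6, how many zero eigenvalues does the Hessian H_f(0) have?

Hessian at 0 has rank 0.

2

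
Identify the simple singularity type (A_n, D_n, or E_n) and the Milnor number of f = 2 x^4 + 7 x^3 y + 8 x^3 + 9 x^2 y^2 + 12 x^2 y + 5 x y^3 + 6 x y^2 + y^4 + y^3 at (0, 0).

The Hessian of f at 0 is [[0, 0], [0, 0]] with rank 0, so corank 2. A Groebner basis of the Jacobian ideal J(f) in C{x,y} is {768*x^2 + 768*x*y + y^4 + 8*y^3 + 192*y^2, x^3 + 36*x^2 + 36*x*y + y^3/2 + 9*y^2, x^2*y - 40*x^2 - 40*x*y - 2*y^3/3 - 10*y^2, 32*x^2 + x*y^2 + 32*x*y + 5*y^3/6 + 8*y^2}; counting standard monomials gives mu = 7. Corank 2; j^3 = (2*x + y)^3 is a perfect cube, so E-series; the 4-jet and mu = 7 give E_7.

Type E_{7}, Milnor number mu = 7.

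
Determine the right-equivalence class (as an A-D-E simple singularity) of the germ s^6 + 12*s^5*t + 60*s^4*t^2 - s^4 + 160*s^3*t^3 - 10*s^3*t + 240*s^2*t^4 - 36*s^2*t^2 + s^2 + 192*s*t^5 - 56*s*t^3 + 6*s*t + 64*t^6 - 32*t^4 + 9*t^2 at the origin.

A_3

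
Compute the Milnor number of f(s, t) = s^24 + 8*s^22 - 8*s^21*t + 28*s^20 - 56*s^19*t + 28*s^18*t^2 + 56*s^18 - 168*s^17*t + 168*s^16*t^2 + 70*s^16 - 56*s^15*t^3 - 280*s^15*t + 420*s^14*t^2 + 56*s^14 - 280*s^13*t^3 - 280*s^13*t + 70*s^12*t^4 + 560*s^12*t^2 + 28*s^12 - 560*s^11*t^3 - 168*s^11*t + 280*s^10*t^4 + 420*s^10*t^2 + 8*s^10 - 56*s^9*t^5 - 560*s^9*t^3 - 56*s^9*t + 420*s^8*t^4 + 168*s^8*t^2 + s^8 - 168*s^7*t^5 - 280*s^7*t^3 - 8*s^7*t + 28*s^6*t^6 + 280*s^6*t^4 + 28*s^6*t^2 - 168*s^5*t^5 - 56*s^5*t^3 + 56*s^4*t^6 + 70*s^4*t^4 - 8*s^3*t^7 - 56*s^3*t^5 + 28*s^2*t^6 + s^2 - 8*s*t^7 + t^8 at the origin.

7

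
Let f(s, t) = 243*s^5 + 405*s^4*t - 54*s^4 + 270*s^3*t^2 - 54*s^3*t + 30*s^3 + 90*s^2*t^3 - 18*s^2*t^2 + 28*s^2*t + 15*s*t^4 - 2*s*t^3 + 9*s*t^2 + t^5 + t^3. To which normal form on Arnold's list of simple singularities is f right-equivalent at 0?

D_{4}

The Hessian of f at 0 is [[0, 0], [0, 0]] with rank 0, so corank 2. A Groebner basis of the Jacobian ideal J(f) in C{s,t} is {t^3, s^2 - 3*t^2/26, s*t + 9*t^2/26}; counting standard monomials gives mu = 4. Corank 2; j^3 = (3*s + t)*(10*s^2 + 6*s*t + t^2) splits into three distinct lines over C (the quadratic factor has nonzero discriminant), so D_4.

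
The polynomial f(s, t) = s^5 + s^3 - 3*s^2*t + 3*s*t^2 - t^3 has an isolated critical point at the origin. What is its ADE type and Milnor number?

Type E8, Milnor number mu = 8.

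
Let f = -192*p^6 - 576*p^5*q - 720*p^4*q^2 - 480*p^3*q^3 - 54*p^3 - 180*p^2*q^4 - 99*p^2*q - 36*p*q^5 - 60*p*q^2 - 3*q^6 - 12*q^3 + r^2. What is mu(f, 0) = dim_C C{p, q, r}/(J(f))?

The Hessian of f at 0 has rank 1. Corank 2; j^3 = -3*(2*p + q)*(3*p + 2*q)^2 has shape L^2 M (L != M), so D-series; mu = 7 gives D_7.

7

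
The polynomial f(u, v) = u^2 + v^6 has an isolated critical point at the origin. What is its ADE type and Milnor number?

Type A5, Milnor number mu = 5.

The Hessian of f at 0 has rank 1. Corank 1: A-series; mu = 5 gives A_5.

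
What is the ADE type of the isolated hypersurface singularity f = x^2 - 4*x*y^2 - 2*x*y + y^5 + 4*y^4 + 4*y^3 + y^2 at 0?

The Hessian of f at 0 has rank 1. Corank 1: A-series; mu = 4 gives A_4.

A_{4}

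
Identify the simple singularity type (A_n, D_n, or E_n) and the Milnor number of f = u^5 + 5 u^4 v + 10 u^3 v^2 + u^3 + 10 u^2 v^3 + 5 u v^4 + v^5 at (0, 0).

Type E8, Milnor number mu = 8.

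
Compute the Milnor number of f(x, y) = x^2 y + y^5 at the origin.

6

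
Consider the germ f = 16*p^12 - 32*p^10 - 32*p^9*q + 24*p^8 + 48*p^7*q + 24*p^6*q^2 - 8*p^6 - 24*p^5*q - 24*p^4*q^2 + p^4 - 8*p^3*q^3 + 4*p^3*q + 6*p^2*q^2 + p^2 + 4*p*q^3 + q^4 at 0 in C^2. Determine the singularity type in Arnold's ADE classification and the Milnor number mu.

Type A_{3}, Milnor number mu = 3.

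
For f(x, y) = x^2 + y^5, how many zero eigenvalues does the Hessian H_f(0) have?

1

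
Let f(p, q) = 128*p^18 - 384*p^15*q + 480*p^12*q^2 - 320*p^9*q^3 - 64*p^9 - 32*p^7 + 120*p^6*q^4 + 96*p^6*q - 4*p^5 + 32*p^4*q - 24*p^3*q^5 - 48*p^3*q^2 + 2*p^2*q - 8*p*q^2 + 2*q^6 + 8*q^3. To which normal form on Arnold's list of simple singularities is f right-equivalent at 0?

The Hessian of f at 0 has rank 0. Corank 2; j^3 = 2*q*(p - 2*q)^2 has shape L^2 M (L != M), so D-series; mu = 7 gives D_7.

D7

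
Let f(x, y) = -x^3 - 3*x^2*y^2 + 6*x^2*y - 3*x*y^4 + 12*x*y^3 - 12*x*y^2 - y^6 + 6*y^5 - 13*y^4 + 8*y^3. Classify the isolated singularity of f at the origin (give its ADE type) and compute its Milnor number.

Type E6, Milnor number mu = 6.

The Hessian of f at 0 is [[0, 0], [0, 0]] with rank 0, so corank 2. A Groebner basis of the Jacobian ideal J(f) in C{x,y} is {x^3 + 6*x^2 - 24*x*y + 24*y^2, x^2*y + 2*x^2 - 8*x*y + 8*y^2, x^2/2 + x*y^2 - 2*x*y + 2*y^2, y^3}; counting standard monomials gives mu = 6. Corank 2; j^3 = -(x - 2*y)^3 is a perfect cube, so E-series; the 4-jet and mu = 6 give E_6.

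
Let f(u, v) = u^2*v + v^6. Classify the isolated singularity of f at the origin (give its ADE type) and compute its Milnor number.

The Hessian of f at 0 is [[0, 0], [0, 0]] with rank 0, so corank 2. A Groebner basis of the Jacobian ideal J(f) in C{u,v} is {u^2/6 + v^5, u^3, u*v}; counting standard monomials gives mu = 7. Corank 2; j^3 = u^2*v has shape L^2 M (L != M), so D-series; mu = 7 gives D_7.

Type D_7, Milnor number mu = 7.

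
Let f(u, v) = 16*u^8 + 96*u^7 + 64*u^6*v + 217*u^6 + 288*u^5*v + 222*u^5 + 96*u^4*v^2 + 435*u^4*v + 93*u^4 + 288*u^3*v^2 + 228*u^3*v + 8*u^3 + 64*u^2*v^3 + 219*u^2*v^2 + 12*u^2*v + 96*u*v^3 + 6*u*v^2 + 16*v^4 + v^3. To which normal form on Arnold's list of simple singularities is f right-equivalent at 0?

E_6

The Hessian of f at 0 has rank 0. Corank 2; j^3 = (2*u + v)^3 is a perfect cube, so E-series; the 4-jet and mu = 6 give E_6.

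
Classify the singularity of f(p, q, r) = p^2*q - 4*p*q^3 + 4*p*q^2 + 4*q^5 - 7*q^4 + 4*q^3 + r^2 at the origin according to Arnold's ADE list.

D_{5}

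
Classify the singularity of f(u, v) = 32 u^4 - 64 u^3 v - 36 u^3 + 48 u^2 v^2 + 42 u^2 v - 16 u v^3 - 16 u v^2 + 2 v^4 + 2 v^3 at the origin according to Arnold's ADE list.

The Hessian of f at 0 has rank 0. Corank 2; j^3 = -2*(2*u - v)*(3*u - v)^2 has shape L^2 M (L != M), so D-series; mu = 5 gives D_5.

D5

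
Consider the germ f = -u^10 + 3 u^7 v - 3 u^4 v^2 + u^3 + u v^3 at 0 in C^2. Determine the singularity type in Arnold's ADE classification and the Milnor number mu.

Type E7, Milnor number mu = 7.

The Hessian of f at 0 is [[0, 0], [0, 0]] with rank 0, so corank 2. A Groebner basis of the Jacobian ideal J(f) in C{u,v} is {u^3, u*v^2, 3*u^2 + v^3}; counting standard monomials gives mu = 7. Corank 2; j^3 = u^3 is a perfect cube, so E-series; the 4-jet and mu = 7 give E_7.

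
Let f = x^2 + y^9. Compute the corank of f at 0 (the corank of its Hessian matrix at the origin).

Hessian at 0 has rank 1.

1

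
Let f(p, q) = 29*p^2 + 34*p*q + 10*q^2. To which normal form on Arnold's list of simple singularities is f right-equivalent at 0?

The Hessian of f at 0 has rank 2. Corank 0: nondegenerate Morse point, so A_1.

A1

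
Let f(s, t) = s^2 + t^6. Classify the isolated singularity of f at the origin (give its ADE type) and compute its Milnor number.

Type A_{5}, Milnor number mu = 5.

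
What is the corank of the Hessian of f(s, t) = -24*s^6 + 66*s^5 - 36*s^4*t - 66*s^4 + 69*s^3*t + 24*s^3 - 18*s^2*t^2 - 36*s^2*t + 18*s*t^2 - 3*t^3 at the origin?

2

The Hessian at 0 is [[0, 0], [0, 0]] of rank 0; hence corank 2.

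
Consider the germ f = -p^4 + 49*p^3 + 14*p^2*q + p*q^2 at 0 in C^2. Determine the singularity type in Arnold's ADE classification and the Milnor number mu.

The Hessian of f at 0 has rank 0. Corank 2; j^3 = p*(7*p + q)^2 has shape L^2 M (L != M), so D-series; mu = 5 gives D_5.

Type D5, Milnor number mu = 5.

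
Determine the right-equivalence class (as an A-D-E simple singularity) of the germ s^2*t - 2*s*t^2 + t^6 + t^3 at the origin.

The Hessian of f at 0 is [[0, 0], [0, 0]] with rank 0, so corank 2. A Groebner basis of the Jacobian ideal J(f) in C{s,t} is {s^2/6 + t^5 - t^2/6, s^3 - t^3, s*t - t^2}; counting standard monomials gives mu = 7. Corank 2; j^3 = t*(s - t)^2 has shape L^2 M (L != M), so D-series; mu = 7 gives D_7.

D_7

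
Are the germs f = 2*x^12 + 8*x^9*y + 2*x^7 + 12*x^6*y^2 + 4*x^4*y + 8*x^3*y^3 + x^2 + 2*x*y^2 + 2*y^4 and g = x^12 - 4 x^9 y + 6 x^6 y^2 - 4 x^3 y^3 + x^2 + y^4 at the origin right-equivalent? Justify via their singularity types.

Yes.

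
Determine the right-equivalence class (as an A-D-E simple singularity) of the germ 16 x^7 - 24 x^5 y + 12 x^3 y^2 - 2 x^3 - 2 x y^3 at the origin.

E7

The Hessian of f at 0 has rank 0. Corank 2; j^3 = -2*x^3 is a perfect cube, so E-series; the 4-jet and mu = 7 give E_7.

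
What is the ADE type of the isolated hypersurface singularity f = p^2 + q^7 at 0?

A_6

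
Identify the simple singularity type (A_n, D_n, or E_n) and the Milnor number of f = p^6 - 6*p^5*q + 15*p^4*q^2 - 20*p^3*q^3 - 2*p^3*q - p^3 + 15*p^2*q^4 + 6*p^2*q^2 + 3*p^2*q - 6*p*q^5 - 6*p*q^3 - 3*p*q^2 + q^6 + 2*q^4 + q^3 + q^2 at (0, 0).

The Hessian of f at 0 has rank 1. Corank 1: A-series; mu = 2 gives A_2.

Type A2, Milnor number mu = 2.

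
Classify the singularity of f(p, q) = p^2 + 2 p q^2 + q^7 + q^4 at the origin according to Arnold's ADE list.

A_6

The Hessian of f at 0 has rank 1. Corank 1: A-series; mu = 6 gives A_6.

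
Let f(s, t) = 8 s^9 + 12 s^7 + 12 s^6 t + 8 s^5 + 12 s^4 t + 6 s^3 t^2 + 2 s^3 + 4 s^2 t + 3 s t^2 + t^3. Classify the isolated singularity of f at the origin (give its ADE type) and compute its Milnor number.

Type D4, Milnor number mu = 4.

The Hessian of f at 0 is [[0, 0], [0, 0]] with rank 0, so corank 2. A Groebner basis of the Jacobian ideal J(f) in C{s,t} is {t^3, s^2 - 3*t^2/2, s*t + 3*t^2/2}; counting standard monomials gives mu = 4. Corank 2; j^3 = (s + t)*(2*s^2 + 2*s*t + t^2) splits into three distinct lines over C (the quadratic factor has nonzero discriminant), so D_4.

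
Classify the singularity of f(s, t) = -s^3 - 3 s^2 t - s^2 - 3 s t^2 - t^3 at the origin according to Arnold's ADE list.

A_{2}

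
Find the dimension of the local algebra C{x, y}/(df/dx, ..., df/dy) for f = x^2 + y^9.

The Hessian of f at 0 has rank 1. Corank 1: A-series; mu = 8 gives A_8.

8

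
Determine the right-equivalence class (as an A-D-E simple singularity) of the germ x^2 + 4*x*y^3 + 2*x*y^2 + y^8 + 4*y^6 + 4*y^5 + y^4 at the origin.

The Hessian of f at 0 has rank 1. Corank 1: A-series; mu = 7 gives A_7.

A7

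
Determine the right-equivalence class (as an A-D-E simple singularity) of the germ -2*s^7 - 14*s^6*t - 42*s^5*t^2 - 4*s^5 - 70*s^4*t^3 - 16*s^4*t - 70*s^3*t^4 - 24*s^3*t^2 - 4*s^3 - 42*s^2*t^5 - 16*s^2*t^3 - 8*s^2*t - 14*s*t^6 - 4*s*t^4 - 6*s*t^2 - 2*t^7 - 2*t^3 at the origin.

D_{4}

The Hessian of f at 0 is [[0, 0], [0, 0]] with rank 0, so corank 2. A Groebner basis of the Jacobian ideal J(f) in C{s,t} is {t^3, s^2 - 3*t^2/2, s*t + 3*t^2/2}; counting standard monomials gives mu = 4. Corank 2; j^3 = -2*(s + t)*(2*s^2 + 2*s*t + t^2) splits into three distinct lines over C (the quadratic factor has nonzero discriminant), so D_4.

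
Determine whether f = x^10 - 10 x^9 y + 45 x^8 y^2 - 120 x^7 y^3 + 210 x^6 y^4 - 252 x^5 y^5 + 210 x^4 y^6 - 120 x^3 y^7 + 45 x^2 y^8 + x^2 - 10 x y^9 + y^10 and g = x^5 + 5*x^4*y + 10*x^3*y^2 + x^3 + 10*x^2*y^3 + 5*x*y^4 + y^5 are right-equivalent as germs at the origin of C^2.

No.

The Hessian of f at 0 is [[2, 0], [0, 0]] with rank 1, so corank 1. A Groebner basis of the Jacobian ideal J(f) in C{x,y} is {y^9, x}; counting standard monomials gives mu = 9. Corank 1: A-series; mu = 9 gives A_9. The Hessian of g at 0 is [[0, 0], [0, 0]] with rank 0, so corank 2. A Groebner basis of the Jacobian ideal J(g) in C{x,y} is {y^5, x*y^3 + y^4/4, x^2}; counting standard monomials gives mu = 8. Corank 2; j^3 = x^3 is a perfect cube, so E-series; the 5-jet and mu = 8 give E_8. f is A_9 but g is E_8, hence not right-equivalent.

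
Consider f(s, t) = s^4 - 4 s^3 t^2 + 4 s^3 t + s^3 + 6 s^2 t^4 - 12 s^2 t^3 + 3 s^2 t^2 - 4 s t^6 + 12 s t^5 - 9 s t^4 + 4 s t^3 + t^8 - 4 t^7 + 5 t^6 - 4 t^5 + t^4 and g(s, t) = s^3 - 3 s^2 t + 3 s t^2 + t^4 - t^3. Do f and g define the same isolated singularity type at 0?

Yes.

The Hessian of f at 0 has rank 0. Corank 2; j^3 = s^3 is a perfect cube, so E-series; the 4-jet and mu = 6 give E_6. The Hessian of g at 0 has rank 0. Corank 2; j^3 = (s - t)^3 is a perfect cube, so E-series; the 4-jet and mu = 6 give E_6. Both have type E_6, hence right-equivalent.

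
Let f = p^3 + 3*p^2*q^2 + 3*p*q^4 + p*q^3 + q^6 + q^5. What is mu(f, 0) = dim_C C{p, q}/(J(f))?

7

The Hessian of f at 0 is [[0, 0], [0, 0]] with rank 0, so corank 2. A Groebner basis of the Jacobian ideal J(f) in C{p,q} is {-p^2 + q^4 - q^3/3, p^3, p^2*q + p^2/3 + q^3/9, p^2 + p*q^2 + q^3/3}; counting standard monomials gives mu = 7. Corank 2; j^3 = p^3 is a perfect cube, so E-series; the 4-jet and mu = 7 give E_7.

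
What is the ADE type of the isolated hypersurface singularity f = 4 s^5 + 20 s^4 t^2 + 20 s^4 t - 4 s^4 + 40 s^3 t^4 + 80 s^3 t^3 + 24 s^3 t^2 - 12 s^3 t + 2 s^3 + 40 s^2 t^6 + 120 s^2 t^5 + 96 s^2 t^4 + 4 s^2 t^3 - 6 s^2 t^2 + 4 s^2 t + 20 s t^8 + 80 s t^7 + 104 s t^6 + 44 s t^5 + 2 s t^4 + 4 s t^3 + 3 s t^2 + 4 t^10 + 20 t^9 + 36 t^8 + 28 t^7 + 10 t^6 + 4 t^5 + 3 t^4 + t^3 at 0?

D_{4}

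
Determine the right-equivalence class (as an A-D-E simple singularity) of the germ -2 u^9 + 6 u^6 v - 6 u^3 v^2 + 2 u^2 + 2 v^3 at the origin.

The Hessian of f at 0 has rank 1. Corank 1: A-series; mu = 2 gives A_2.

A2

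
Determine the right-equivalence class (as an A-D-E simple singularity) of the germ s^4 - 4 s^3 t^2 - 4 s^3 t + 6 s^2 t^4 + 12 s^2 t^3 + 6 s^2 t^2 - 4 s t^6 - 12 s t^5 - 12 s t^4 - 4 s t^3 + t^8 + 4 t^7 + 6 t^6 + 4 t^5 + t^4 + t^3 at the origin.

E_6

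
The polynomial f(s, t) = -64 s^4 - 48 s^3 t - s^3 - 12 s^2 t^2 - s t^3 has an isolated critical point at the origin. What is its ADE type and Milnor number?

The Hessian of f at 0 has rank 0. Corank 2; j^3 = -s^3 is a perfect cube, so E-series; the 4-jet and mu = 7 give E_7.

Type E7, Milnor number mu = 7.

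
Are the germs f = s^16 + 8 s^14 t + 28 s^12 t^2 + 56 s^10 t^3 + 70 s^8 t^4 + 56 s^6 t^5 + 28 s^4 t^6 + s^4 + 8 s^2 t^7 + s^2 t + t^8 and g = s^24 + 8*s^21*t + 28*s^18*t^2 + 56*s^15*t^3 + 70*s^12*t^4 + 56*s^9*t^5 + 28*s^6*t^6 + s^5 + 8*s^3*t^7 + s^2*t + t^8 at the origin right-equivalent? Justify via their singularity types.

Yes.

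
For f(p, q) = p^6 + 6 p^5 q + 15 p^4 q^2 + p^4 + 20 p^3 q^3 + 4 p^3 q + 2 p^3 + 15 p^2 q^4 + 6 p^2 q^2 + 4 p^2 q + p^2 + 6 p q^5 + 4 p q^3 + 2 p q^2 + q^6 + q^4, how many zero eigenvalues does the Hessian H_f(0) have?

The Hessian at 0 is [[2, 0], [0, 0]] of rank 1; hence corank 1.

1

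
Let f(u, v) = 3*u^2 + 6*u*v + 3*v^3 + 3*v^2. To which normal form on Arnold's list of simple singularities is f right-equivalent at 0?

A_2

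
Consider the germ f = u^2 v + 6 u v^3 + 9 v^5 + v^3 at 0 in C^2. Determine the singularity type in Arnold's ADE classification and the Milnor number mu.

Type D_{4}, Milnor number mu = 4.

The Hessian of f at 0 has rank 0. Corank 2; j^3 = v*(u^2 + v^2) splits into three distinct lines over C (the quadratic factor has nonzero discriminant), so D_4.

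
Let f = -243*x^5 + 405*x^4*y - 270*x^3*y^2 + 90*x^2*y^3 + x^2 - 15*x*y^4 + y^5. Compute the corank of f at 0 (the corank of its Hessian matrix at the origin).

1

Hessian at 0 has rank 1.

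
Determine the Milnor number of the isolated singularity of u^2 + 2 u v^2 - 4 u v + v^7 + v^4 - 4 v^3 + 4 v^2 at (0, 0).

6

The Hessian of f at 0 has rank 1. Corank 1: A-series; mu = 6 gives A_6.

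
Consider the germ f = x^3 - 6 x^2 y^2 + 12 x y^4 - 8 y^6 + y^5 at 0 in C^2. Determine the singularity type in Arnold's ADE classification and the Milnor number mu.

The Hessian of f at 0 is [[0, 0], [0, 0]] with rank 0, so corank 2. A Groebner basis of the Jacobian ideal J(f) in C{x,y} is {y^4, x^3, -x^2/4 + x*y^2}; counting standard monomials gives mu = 8. Corank 2; j^3 = x^3 is a perfect cube, so E-series; the 5-jet and mu = 8 give E_8.

Type E_8, Milnor number mu = 8.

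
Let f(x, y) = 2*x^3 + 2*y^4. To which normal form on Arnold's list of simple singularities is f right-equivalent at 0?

E6

The Hessian of f at 0 has rank 0. Corank 2; j^3 = 2*x^3 is a perfect cube, so E-series; the 4-jet and mu = 6 give E_6.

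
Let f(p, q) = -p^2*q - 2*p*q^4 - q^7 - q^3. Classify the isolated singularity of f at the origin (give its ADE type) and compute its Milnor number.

Type D_4, Milnor number mu = 4.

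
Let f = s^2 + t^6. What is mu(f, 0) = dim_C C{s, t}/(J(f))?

5

The Hessian of f at 0 has rank 1. Corank 1: A-series; mu = 5 gives A_5.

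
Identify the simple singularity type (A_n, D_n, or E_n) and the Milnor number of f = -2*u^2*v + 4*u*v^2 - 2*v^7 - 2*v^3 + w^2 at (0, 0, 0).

Type D_{8}, Milnor number mu = 8.

The Hessian of f at 0 has rank 1. Corank 2; j^3 = -2*v*(u - v)^2 has shape L^2 M (L != M), so D-series; mu = 8 gives D_8.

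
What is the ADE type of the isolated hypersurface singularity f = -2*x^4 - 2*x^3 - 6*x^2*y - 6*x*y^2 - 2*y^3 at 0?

E_{6}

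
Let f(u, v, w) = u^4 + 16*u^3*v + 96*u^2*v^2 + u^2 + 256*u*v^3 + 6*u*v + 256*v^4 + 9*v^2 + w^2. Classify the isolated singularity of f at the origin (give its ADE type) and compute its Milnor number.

The Hessian of f at 0 is [[2, 6, 0], [6, 18, 0], [0, 0, 2]] with rank 2, so corank 1. A Groebner basis of the Jacobian ideal J(f) in C{u,v,w} is {v^3, u + 3*v, w}; counting standard monomials gives mu = 3. Corank 1: A-series; mu = 3 gives A_3.

Type A_3, Milnor number mu = 3.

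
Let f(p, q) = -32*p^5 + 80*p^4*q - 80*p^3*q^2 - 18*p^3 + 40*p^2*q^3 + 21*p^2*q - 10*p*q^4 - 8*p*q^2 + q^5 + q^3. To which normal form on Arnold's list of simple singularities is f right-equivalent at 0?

The Hessian of f at 0 has rank 0. Corank 2; j^3 = -(2*p - q)*(3*p - q)^2 has shape L^2 M (L != M), so D-series; mu = 6 gives D_6.

D6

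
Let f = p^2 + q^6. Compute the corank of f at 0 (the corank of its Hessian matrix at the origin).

1

The Hessian at 0 is [[2, 0], [0, 0]] of rank 1; hence corank 1.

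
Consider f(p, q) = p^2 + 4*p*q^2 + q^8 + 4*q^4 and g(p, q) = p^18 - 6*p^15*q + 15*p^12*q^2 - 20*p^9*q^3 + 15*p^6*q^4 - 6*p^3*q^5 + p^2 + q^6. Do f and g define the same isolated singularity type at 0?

The Hessian of f at 0 is [[2, 0], [0, 0]] with rank 1, so corank 1. A Groebner basis of the Jacobian ideal J(f) in C{p,q} is {p^4, p^3*q, p/2 + q^2}; counting standard monomials gives mu = 7. Corank 1: A-series; mu = 7 gives A_7. The Hessian of g at 0 is [[2, 0], [0, 0]] with rank 1, so corank 1. A Groebner basis of the Jacobian ideal J(g) in C{p,q} is {q^5, p}; counting standard monomials gives mu = 5. Corank 1: A-series; mu = 5 gives A_5. f is A_7 but g is A_5, hence not right-equivalent.

No.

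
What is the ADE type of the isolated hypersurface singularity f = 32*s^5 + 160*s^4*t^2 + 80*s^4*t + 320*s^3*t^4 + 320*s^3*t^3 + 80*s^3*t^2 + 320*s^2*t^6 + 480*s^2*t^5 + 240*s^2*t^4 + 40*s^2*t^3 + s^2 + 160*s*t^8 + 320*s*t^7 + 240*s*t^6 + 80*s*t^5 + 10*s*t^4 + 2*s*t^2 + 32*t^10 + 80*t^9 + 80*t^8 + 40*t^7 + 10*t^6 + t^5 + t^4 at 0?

A4

The Hessian of f at 0 has rank 1. Corank 1: A-series; mu = 4 gives A_4.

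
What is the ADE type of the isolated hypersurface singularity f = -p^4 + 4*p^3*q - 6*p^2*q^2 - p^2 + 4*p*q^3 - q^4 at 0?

A3

The Hessian of f at 0 has rank 1. Corank 1: A-series; mu = 3 gives A_3.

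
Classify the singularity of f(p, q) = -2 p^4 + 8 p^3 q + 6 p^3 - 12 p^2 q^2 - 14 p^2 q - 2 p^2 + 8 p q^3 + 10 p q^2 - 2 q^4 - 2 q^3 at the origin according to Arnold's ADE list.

A_2

The Hessian of f at 0 has rank 1. Corank 1: A-series; mu = 2 gives A_2.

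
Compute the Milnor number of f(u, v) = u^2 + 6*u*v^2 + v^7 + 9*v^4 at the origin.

6

The Hessian of f at 0 is [[2, 0], [0, 0]] with rank 1, so corank 1. A Groebner basis of the Jacobian ideal J(f) in C{u,v} is {u^3, u/3 + v^2}; counting standard monomials gives mu = 6. Corank 1: A-series; mu = 6 gives A_6.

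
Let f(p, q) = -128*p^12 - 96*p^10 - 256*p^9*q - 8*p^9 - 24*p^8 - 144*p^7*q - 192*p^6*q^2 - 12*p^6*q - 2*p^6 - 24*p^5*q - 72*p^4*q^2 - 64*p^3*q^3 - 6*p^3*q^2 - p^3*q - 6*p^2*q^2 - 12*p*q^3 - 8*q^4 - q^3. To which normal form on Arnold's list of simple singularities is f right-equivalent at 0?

E_7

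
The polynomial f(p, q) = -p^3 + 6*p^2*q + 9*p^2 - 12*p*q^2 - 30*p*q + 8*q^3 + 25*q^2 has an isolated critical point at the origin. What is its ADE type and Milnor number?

The Hessian of f at 0 is [[18, -30], [-30, 50]] with rank 1, so corank 1. A Groebner basis of the Jacobian ideal J(f) in C{p,q} is {q^2, p - 5*q/3}; counting standard monomials gives mu = 2. Corank 1: A-series; mu = 2 gives A_2.

Type A_2, Milnor number mu = 2.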